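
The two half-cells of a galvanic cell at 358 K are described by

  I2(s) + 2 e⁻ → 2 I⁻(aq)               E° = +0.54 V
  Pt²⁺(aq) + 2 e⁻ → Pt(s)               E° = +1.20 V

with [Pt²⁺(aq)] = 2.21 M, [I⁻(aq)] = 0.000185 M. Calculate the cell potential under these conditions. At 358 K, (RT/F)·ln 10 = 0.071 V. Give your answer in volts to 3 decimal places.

+0.407 V

Since E°(Pt²⁺/Pt) > E°(I₂/I⁻), Pt²⁺/Pt serves as the cathode.
E°cell = E°cat − E°an = +1.20 − (+0.54) = +0.66 V; n = 2.
Balancing gives Pt²⁺(aq) + 2 I⁻(aq) → Pt(s) + I2(s); hence Q = 1 / ([Pt²⁺(aq)]·[I⁻(aq)]^2) = 1.32×10^7 (log Q = 7.121).
E = E° − (0.071/n)·log Q = +0.66 − (0.071/2)(7.121) = +0.407 V.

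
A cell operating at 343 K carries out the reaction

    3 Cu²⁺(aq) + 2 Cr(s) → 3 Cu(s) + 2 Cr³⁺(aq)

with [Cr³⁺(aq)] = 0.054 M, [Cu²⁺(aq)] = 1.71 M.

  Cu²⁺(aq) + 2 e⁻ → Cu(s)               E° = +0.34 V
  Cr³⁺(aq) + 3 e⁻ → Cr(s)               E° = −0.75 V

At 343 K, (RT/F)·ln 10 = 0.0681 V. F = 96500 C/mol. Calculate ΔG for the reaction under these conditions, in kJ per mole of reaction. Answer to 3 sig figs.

E°cell = +0.34 − (−0.75) = +1.09 V; the balanced reaction transfers n = 6 electrons.
Here Q = [Cr³⁺(aq)]^2 / [Cu²⁺(aq)]^3 = 0.000583 (log Q = −3.234), giving E = +1.09 − (0.0681/6)·(−3.234) = +1.1267 V.
Then ΔG = −nFE = −6 × 96500 × +1.1267 J/mol = −652 kJ/mol.

−652 kJ/mol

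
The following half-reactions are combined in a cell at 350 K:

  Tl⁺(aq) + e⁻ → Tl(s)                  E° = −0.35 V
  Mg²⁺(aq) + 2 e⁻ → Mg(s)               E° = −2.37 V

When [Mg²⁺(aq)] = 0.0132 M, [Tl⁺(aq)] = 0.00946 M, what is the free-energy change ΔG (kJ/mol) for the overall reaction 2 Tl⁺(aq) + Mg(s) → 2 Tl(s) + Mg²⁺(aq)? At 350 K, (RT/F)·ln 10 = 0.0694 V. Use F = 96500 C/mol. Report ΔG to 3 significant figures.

−375 kJ/mol

The standard cell potential is −0.35 − (−2.37) = +2.02 V, with n = 2 electrons in the balanced equation.
The reaction quotient is [Mg²⁺(aq)] / [Tl⁺(aq)]^2 = 147; by Nernst, E = +2.02 − (0.0694/2)(2.169) = +1.9447 V.
Then ΔG = −nFE = −2 × 96500 × +1.9447 J/mol = −375 kJ/mol.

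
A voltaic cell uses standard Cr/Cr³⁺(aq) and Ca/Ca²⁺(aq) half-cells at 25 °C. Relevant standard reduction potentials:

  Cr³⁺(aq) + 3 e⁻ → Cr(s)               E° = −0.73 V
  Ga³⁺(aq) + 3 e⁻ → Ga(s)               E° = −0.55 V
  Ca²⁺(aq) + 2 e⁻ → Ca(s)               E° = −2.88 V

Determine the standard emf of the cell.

+2.15 V

Of the two couples in this cell, the one with the more positive reduction potential is reduced at the cathode: here that is Cr³⁺/Cr (−0.73 V); Ca²⁺/Ca (−2.88 V) is the anode.
E°cell = E°(cathode) − E°(anode) = −0.73 − (−2.88) = +2.15 V.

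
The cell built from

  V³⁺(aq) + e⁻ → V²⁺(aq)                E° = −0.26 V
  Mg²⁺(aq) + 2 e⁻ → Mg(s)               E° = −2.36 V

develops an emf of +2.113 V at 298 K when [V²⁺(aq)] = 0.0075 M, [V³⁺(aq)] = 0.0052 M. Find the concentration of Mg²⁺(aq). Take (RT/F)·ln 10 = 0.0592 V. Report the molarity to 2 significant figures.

With V³⁺/V²⁺ at the cathode and Mg²⁺/Mg at the anode, E°cell = −0.26 − (−2.36) = +2.10 V (n = 2).
Since E = E° − (0.0592/n)·log Q, log Q = n(E° − E)/0.0592 = −0.439.
Balancing electrons gives 2 V³⁺(aq) + Mg(s) → 2 V²⁺(aq) + Mg²⁺(aq); thus Q = ([V²⁺(aq)]^2·[Mg²⁺(aq)]) / [V³⁺(aq)]^2.
Substituting the known concentrations and solving, log [Mg²⁺(aq)] = −0.757 and [Mg²⁺(aq)] = 0.17 M.

0.17 M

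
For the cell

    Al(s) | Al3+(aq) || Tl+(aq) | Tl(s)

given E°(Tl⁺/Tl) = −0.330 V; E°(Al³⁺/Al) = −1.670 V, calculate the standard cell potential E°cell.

+1.340 V

By convention the left-hand electrode in cell notation is the anode (oxidation) and the right-hand electrode is the cathode (reduction).
E°cell = E°(right) − E°(left) = −0.330 − (−1.670) = +1.340 V.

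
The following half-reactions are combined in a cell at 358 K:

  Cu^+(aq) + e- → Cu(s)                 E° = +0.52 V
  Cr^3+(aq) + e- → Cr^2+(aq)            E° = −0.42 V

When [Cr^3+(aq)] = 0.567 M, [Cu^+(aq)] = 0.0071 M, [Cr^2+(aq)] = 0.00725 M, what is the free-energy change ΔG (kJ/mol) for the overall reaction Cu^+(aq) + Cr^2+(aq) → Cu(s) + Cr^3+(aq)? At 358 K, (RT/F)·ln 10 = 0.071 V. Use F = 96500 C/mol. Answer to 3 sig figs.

With Cu⁺/Cu reduced at the cathode, E°cell = +0.52 − (−0.42) = +0.94 V and n = 1.
Here Q = [Cr^3+(aq)] / ([Cu^+(aq)]·[Cr^2+(aq)]) = 1.1×10^4 (log Q = 4.042), giving E = +0.94 − (0.071/1)·(4.042) = +0.6530 V.
Finally ΔG = −nFE = −(1)(96500 C/mol)(+0.6530 V) = −63.0 kJ/mol.

−63.0 kJ/mol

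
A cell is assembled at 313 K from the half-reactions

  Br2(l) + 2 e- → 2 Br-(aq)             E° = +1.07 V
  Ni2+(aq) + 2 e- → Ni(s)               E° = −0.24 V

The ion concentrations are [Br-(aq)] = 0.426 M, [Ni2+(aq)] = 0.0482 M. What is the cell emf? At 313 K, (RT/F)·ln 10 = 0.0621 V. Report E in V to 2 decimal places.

The Br₂/Br⁻ couple has the more positive E°, so it is the cathode; Ni²⁺/Ni is the anode.
The standard potential is +1.07 − (−0.24) = +1.31 V and the balanced reaction transfers n = 2 electrons.
Balancing gives Br2(l) + Ni(s) → 2 Br-(aq) + Ni2+(aq); hence Q = [Br-(aq)]^2·[Ni2+(aq)] = 0.00875 (log Q = −2.058).
By the Nernst equation, E = +1.31 − (0.0621/2)·(−2.058) = +1.37 V.

+1.37 V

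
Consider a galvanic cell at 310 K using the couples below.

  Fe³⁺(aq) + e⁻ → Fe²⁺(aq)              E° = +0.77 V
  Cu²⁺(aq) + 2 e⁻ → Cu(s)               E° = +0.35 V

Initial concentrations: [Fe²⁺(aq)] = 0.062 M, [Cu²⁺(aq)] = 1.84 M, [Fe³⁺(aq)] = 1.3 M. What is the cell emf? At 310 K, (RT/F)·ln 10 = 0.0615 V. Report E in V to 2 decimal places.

+0.49 V

Fe³⁺/Fe²⁺ is reduced (cathode, E° = +0.77 V) and Cu²⁺/Cu is oxidized (anode).
E°cell = E°cat − E°an = +0.77 − (+0.35) = +0.42 V; n = 2.
Balancing gives 2 Fe³⁺(aq) + Cu(s) → 2 Fe²⁺(aq) + Cu²⁺(aq); hence Q = ([Fe²⁺(aq)]^2·[Cu²⁺(aq)]) / [Fe³⁺(aq)]^2 = 0.00419 (log Q = −2.378).
E = E° − (0.0615/n)·log Q = +0.42 − (0.0615/2)(−2.378) = +0.49 V.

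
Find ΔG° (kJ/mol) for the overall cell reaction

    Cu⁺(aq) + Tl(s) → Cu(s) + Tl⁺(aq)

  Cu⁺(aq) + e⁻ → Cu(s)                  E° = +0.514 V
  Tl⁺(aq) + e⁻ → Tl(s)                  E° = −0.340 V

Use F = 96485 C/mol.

In the reaction as written Cu⁺(aq) is reduced, so the Cu⁺/Cu couple is the cathode and Tl⁺/Tl is the anode.
E°cell = +0.514 − (−0.340) = +0.854 V; balancing electrons gives n = 1.
ΔG° = −nFE°cell = −(1)(96485)(+0.854) J/mol = −82.4 kJ/mol.

−82.4 kJ/mol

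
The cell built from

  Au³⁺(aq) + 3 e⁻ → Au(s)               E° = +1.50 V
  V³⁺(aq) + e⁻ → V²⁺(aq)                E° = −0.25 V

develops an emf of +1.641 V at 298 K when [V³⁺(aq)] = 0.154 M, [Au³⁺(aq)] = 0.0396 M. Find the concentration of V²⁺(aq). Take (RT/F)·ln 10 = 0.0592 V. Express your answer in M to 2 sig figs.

0.0065 M

Au³⁺/Au is the cathode (higher E°); E°cell = +1.50 − (−0.25) = +1.75 V with n = 3.
Since E = E° − (0.0592/n)·log Q, log Q = n(E° − E)/0.0592 = 5.524.
Balancing electrons gives Au³⁺(aq) + 3 V²⁺(aq) → Au(s) + 3 V³⁺(aq); thus Q = [V³⁺(aq)]^3 / ([Au³⁺(aq)]·[V²⁺(aq)]^3).
Substituting the known concentrations and solving, log [V²⁺(aq)] = −2.186 and [V²⁺(aq)] = 0.0065 M.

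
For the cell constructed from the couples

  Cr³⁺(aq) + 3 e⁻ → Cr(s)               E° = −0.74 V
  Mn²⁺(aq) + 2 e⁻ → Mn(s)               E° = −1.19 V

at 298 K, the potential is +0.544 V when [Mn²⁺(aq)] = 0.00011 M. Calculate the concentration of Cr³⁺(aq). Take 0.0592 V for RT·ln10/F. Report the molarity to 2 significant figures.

With Cr³⁺/Cr at the cathode and Mn²⁺/Mn at the anode, E°cell = −0.74 − (−1.19) = +0.45 V (n = 6).
Since E = E° − (0.0592/n)·log Q, log Q = n(E° − E)/0.0592 = −9.527.
Balancing electrons gives 2 Cr³⁺(aq) + 3 Mn(s) → 2 Cr(s) + 3 Mn²⁺(aq); thus Q = [Mn²⁺(aq)]^3 / [Cr³⁺(aq)]^2.
Substituting the known concentrations and solving, log [Cr³⁺(aq)] = −1.174 and [Cr³⁺(aq)] = 0.067 M.

0.067 M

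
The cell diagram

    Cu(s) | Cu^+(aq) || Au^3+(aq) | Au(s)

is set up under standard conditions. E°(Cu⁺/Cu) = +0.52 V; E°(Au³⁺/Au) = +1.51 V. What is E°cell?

+0.99 V

By convention the left-hand electrode in cell notation is the anode (oxidation) and the right-hand electrode is the cathode (reduction).
E°cell = E°(right) − E°(left) = +1.51 − (+0.52) = +0.99 V.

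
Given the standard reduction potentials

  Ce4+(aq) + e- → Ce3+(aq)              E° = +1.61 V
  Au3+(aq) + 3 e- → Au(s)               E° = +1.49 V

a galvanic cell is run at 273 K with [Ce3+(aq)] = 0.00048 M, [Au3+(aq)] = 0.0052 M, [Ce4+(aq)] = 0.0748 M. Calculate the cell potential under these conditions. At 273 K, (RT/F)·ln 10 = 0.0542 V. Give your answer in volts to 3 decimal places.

+0.280 V

Since E°(Ce⁴⁺/Ce³⁺) > E°(Au³⁺/Au), Ce⁴⁺/Ce³⁺ serves as the cathode.
The standard potential is +1.61 − (+1.49) = +0.12 V and the balanced reaction transfers n = 3 electrons.
The balanced reaction is 3 Ce4+(aq) + Au(s) → 3 Ce3+(aq) + Au3+(aq), so Q = ([Ce3+(aq)]^3·[Au3+(aq)]) / [Ce4+(aq)]^3 = 1.37×10^−9 and log Q = −8.862.
By the Nernst equation, E = +0.12 − (0.0542/3)·(−8.862) = +0.280 V.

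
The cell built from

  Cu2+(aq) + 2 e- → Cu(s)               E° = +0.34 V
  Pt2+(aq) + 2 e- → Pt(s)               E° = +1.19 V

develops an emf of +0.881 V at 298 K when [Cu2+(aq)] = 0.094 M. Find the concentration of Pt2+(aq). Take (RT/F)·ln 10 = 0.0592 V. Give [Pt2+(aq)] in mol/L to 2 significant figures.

1.0 M

Pt²⁺/Pt is the cathode (higher E°); E°cell = +1.19 − (+0.34) = +0.85 V with n = 2.
Rearranging E = E° − (0.0592/n)·log Q gives log Q = 2(+0.85 − (+0.881))/0.0592 = −1.047.
The balanced reaction is Pt2+(aq) + Cu(s) → Pt(s) + Cu2+(aq), so Q = [Cu2+(aq)] / [Pt2+(aq)].
Substituting the known concentrations and solving, log [Pt2+(aq)] = 0.020 and [Pt2+(aq)] = 1.0 M.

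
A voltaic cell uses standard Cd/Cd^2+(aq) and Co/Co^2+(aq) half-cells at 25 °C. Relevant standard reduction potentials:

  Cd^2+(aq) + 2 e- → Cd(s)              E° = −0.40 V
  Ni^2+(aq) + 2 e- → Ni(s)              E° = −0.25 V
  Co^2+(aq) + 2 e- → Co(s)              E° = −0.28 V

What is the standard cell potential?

+0.12 V

The Co²⁺/Co couple has the higher E°, so Co ion is reduced (cathode) and Cd is oxidized (anode).
E°cell = E°(cathode) − E°(anode) = −0.28 − (−0.40) = +0.12 V.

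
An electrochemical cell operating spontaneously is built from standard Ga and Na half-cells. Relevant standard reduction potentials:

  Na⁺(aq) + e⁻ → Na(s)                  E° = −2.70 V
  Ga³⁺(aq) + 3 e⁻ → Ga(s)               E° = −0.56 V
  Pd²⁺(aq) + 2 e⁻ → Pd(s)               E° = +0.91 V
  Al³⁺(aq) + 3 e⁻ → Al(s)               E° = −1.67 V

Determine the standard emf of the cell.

+2.14 V

Of the two couples in this cell, the one with the more positive reduction potential is reduced at the cathode: here that is Ga³⁺/Ga (−0.56 V); Na⁺/Na (−2.70 V) is the anode.
E°cell = E°(cathode) − E°(anode) = −0.56 − (−2.70) = +2.14 V.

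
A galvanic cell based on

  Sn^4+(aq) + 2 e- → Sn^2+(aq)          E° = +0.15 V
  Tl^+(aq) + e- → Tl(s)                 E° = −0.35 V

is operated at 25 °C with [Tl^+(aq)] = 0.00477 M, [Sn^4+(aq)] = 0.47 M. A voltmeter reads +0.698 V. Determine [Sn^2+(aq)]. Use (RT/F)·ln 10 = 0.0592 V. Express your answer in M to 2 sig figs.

0.0042 M

With Sn⁴⁺/Sn²⁺ at the cathode and Tl⁺/Tl at the anode, E°cell = +0.15 − (−0.35) = +0.50 V (n = 2).
Since E = E° − (0.0592/n)·log Q, log Q = n(E° − E)/0.0592 = −6.689.
The balanced reaction is Sn^4+(aq) + 2 Tl(s) → Sn^2+(aq) + 2 Tl^+(aq), so Q = ([Sn^2+(aq)]·[Tl^+(aq)]^2) / [Sn^4+(aq)].
Substituting the known concentrations and solving, log [Sn^2+(aq)] = −2.374 and [Sn^2+(aq)] = 0.0042 M.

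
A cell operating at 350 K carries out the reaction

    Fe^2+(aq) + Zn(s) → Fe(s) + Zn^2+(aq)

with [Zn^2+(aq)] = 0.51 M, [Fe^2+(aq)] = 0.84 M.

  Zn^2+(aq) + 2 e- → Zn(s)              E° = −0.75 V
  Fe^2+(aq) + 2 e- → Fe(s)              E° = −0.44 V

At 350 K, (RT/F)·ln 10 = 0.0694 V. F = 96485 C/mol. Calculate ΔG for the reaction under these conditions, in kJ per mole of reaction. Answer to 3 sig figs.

−61.3 kJ/mol

E°cell = −0.44 − (−0.75) = +0.31 V; the balanced reaction transfers n = 2 electrons.
Q = [Zn^2+(aq)] / [Fe^2+(aq)] = 0.607, so log Q = −0.217 and E = +0.31 − (0.0694/2)(−0.217) = +0.3175 V.
ΔG = −nFE = −(2)(96485)(+0.3175) J/mol = −61.3 kJ/mol.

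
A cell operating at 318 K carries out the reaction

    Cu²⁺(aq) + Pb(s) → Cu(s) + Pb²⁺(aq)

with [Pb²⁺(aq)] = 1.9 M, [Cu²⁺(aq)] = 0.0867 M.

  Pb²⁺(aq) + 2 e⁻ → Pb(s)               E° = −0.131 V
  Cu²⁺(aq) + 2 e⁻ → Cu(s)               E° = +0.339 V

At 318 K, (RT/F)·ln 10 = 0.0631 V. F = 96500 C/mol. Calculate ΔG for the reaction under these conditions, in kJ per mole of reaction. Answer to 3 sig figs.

−82.5 kJ/mol

With Cu²⁺/Cu reduced at the cathode, E°cell = +0.339 − (−0.131) = +0.470 V and n = 2.
Here Q = [Pb²⁺(aq)] / [Cu²⁺(aq)] = 21.9 (log Q = 1.341), giving E = +0.470 − (0.0631/2)·(1.341) = +0.4277 V.
ΔG = −nFE = −(2)(96500)(+0.4277) J/mol = −82.5 kJ/mol.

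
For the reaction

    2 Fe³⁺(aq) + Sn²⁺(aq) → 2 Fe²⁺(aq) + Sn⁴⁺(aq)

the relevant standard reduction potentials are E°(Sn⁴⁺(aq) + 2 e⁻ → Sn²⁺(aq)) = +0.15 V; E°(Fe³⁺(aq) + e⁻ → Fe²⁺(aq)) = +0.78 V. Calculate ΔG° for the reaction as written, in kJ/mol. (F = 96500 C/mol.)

−122 kJ/mol

In the reaction as written Fe³⁺(aq) is reduced, so the Fe³⁺/Fe²⁺ couple is the cathode and Sn⁴⁺/Sn²⁺ is the anode.
E°cell = +0.78 − (+0.15) = +0.63 V; balancing electrons gives n = 2.
ΔG° = −nFE°cell = −(2)(96500)(+0.63) J/mol = −122 kJ/mol.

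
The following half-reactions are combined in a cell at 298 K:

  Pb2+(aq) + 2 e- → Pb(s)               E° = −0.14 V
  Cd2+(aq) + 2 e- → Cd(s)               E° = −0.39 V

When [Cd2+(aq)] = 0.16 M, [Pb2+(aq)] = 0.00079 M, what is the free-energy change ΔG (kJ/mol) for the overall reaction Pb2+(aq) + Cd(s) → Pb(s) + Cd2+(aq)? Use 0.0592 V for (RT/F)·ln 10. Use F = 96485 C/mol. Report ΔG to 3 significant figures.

E°cell = −0.14 − (−0.39) = +0.25 V; the balanced reaction transfers n = 2 electrons.
Q = [Cd2+(aq)] / [Pb2+(aq)] = 203, so log Q = 2.306 and E = +0.25 − (0.0592/2)(2.306) = +0.1817 V.
ΔG = −nFE = −(2)(96485)(+0.1817) J/mol = −35.1 kJ/mol.

−35.1 kJ/mol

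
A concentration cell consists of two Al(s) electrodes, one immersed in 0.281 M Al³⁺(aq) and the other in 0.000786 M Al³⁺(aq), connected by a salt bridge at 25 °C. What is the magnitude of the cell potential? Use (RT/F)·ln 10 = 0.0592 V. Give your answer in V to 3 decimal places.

0.050 V

For a concentration cell E°cell = 0, since both electrodes use the same couple.
The compartment with the higher Al³⁺(aq) concentration (0.281 M) acts as the cathode; ions are reduced there and produced at the dilute (0.000786 M) anode.
With n = 3, Ecell = −(0.0592/3)·log([dilute]/[conc]) = −(0.0592/3)·log(0.000786/0.281) = +0.050 V.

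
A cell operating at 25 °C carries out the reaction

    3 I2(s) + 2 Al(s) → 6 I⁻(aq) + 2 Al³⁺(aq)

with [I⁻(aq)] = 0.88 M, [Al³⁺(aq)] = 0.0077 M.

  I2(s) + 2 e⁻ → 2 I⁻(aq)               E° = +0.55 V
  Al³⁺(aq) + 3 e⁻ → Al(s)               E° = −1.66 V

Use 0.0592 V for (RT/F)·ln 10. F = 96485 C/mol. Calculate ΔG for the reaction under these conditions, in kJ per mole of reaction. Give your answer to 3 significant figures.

The standard cell potential is +0.55 − (−1.66) = +2.21 V, with n = 6 electrons in the balanced equation.
Q = [I⁻(aq)]^6·[Al³⁺(aq)]^2 = 2.75×10^−5, so log Q = −4.560 and E = +2.21 − (0.0592/6)(−4.560) = +2.2550 V.
ΔG = −nFE = −(6)(96485)(+2.2550) J/mol = −1310 kJ/mol.

−1310 kJ/mol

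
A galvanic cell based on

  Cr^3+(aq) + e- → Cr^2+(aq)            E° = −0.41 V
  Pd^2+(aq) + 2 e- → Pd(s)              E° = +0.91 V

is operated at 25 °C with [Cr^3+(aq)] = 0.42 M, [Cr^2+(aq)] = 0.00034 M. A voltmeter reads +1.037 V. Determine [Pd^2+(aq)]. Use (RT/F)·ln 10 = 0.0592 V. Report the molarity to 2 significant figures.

0.00042 M

With Pd²⁺/Pd at the cathode and Cr³⁺/Cr²⁺ at the anode, E°cell = +0.91 − (−0.41) = +1.32 V (n = 2).
Since E = E° − (0.0592/n)·log Q, log Q = n(E° − E)/0.0592 = 9.561.
For Pd^2+(aq) + 2 Cr^2+(aq) → Pd(s) + 2 Cr^3+(aq), the reaction quotient is Q = [Cr^3+(aq)]^2 / ([Pd^2+(aq)]·[Cr^2+(aq)]^2).
Substituting the known concentrations and solving, log [Pd^2+(aq)] = −3.377 and [Pd^2+(aq)] = 0.00042 M.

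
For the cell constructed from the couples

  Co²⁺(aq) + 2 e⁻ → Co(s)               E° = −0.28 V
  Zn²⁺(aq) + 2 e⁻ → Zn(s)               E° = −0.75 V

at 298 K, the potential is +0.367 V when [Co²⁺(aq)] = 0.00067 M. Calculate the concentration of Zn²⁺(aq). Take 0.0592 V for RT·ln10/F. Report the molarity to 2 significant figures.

2.0 M

Co²⁺/Co is the cathode (higher E°); E°cell = −0.28 − (−0.75) = +0.47 V with n = 2.
From the Nernst equation, log Q = n(E° − E)/0.0592 = 2·(+0.47 − (+0.367))/0.0592 = 3.480.
Balancing electrons gives Co²⁺(aq) + Zn(s) → Co(s) + Zn²⁺(aq); thus Q = [Zn²⁺(aq)] / [Co²⁺(aq)].
Solving for the unknown gives log [Zn²⁺(aq)] = 0.306, so [Zn²⁺(aq)] ≈ 2.0 M.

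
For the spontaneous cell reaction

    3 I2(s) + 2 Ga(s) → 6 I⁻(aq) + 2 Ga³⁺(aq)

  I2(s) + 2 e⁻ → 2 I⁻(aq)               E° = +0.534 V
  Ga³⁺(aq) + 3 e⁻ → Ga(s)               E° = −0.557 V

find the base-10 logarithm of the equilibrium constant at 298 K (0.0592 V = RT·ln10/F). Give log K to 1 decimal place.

log K = 110.6

The I₂/I⁻ couple is reduced (cathode); E°cell = +0.534 − (−0.557) = +1.091 V with n = 6.
At equilibrium E = 0, so log K = nE°cell / 0.0592 = (6)(+1.091) / 0.0592 = 110.6.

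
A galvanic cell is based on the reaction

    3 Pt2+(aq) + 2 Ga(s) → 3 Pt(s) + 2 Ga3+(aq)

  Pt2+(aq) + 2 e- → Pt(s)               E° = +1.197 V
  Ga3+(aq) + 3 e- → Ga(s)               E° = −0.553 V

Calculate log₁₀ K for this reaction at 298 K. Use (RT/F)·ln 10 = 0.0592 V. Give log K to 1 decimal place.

log K = 177.4

The Pt²⁺/Pt couple is reduced (cathode); E°cell = +1.197 − (−0.553) = +1.750 V with n = 6.
At equilibrium E = 0, so log K = nE°cell / 0.0592 = (6)(+1.750) / 0.0592 = 177.4.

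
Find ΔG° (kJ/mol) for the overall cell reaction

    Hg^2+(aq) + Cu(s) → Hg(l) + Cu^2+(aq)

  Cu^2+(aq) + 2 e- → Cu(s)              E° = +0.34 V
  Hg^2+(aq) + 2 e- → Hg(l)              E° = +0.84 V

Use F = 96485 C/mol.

−96.5 kJ/mol

In the reaction as written Hg^2+(aq) is reduced, so the Hg²⁺/Hg couple is the cathode and Cu²⁺/Cu is the anode.
E°cell = +0.84 − (+0.34) = +0.50 V; balancing electrons gives n = 2.
ΔG° = −nFE°cell = −(2)(96485)(+0.50) J/mol = −96.5 kJ/mol.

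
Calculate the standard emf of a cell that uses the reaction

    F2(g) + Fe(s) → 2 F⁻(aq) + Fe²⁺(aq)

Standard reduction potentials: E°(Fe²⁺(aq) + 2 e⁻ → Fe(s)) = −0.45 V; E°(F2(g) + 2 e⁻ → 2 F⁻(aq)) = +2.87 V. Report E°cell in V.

+3.32 V

In the reaction as written, F2(g) is reduced (cathode) and Fe²⁺(aq) is produced by oxidation at the anode.
E°cell = E°(cathode) − E°(anode) = +2.87 − (−0.45) = +3.32 V.
The positive value indicates the reaction is spontaneous as written.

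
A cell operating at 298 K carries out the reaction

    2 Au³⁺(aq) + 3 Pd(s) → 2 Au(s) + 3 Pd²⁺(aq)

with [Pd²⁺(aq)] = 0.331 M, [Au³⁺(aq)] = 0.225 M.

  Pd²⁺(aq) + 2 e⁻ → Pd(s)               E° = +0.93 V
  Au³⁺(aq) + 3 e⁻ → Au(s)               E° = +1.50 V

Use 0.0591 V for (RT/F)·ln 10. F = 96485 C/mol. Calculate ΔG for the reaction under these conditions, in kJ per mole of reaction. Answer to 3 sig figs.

−331 kJ/mol

With Au³⁺/Au reduced at the cathode, E°cell = +1.50 − (+0.93) = +0.57 V and n = 6.
The reaction quotient is [Pd²⁺(aq)]^3 / [Au³⁺(aq)]^2 = 0.716; by Nernst, E = +0.57 − (0.0591/6)(−0.145) = +0.5714 V.
Then ΔG = −nFE = −6 × 96485 × +0.5714 J/mol = −331 kJ/mol.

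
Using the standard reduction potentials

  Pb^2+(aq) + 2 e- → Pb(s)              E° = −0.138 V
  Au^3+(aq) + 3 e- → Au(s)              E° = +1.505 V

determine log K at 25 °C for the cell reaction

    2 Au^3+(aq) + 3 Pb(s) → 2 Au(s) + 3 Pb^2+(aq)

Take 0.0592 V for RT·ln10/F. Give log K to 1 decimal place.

The Au³⁺/Au couple is reduced (cathode); E°cell = +1.505 − (−0.138) = +1.643 V with n = 6.
At equilibrium E = 0, so log K = nE°cell / 0.0592 = (6)(+1.643) / 0.0592 = 166.5.

log K = 166.5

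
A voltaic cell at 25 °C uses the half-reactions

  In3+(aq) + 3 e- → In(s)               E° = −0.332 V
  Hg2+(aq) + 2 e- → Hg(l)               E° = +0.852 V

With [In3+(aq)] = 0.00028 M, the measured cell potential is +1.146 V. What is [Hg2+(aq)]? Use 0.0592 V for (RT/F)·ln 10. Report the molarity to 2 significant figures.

0.00022 M

Hg²⁺/Hg is the cathode (higher E°); E°cell = +0.852 − (−0.332) = +1.184 V with n = 6.
Since E = E° − (0.0592/n)·log Q, log Q = n(E° − E)/0.0592 = 3.851.
For 3 Hg2+(aq) + 2 In(s) → 3 Hg(l) + 2 In3+(aq), the reaction quotient is Q = [In3+(aq)]^2 / [Hg2+(aq)]^3.
Isolating [Hg2+(aq)] in Q = 10^{3.851} yields log [Hg2+(aq)] = −3.652, i.e. 0.00022 M.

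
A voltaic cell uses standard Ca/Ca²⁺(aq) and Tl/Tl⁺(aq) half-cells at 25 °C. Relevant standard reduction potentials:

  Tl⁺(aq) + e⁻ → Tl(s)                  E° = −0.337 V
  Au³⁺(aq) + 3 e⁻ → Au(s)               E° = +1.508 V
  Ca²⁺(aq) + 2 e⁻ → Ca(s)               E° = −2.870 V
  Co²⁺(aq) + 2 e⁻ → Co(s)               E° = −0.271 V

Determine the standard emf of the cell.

+2.533 V

The Tl⁺/Tl couple has the higher E°, so Tl ion is reduced (cathode) and Ca is oxidized (anode).
E°cell = E°(cathode) − E°(anode) = −0.337 − (−2.870) = +2.533 V.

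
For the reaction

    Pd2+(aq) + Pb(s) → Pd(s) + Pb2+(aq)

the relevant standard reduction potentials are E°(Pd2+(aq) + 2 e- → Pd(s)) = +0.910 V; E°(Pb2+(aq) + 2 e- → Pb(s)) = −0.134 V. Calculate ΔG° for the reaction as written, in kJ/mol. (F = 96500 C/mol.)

−201 kJ/mol

In the reaction as written Pd2+(aq) is reduced, so the Pd²⁺/Pd couple is the cathode and Pb²⁺/Pb is the anode.
E°cell = +0.910 − (−0.134) = +1.044 V; balancing electrons gives n = 2.
ΔG° = −nFE°cell = −(2)(96500)(+1.044) J/mol = −201 kJ/mol.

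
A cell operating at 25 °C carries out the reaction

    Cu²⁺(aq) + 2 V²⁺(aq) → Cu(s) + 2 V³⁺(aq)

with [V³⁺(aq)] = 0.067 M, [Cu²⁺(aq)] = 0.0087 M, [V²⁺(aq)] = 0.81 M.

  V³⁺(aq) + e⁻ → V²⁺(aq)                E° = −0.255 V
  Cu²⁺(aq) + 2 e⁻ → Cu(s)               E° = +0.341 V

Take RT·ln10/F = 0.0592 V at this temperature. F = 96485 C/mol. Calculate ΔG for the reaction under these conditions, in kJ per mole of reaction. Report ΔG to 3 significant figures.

E°cell = +0.341 − (−0.255) = +0.596 V; the balanced reaction transfers n = 2 electrons.
Q = [V³⁺(aq)]^2 / ([Cu²⁺(aq)]·[V²⁺(aq)]^2) = 0.786, so log Q = −0.104 and E = +0.596 − (0.0592/2)(−0.104) = +0.5991 V.
Then ΔG = −nFE = −2 × 96485 × +0.5991 J/mol = −116 kJ/mol.

−116 kJ/mol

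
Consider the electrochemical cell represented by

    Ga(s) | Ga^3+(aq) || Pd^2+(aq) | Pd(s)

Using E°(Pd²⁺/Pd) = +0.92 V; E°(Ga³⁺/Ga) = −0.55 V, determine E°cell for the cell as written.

By convention the left-hand electrode in cell notation is the anode (oxidation) and the right-hand electrode is the cathode (reduction).
E°cell = E°(right) − E°(left) = +0.92 − (−0.55) = +1.47 V.

+1.47 V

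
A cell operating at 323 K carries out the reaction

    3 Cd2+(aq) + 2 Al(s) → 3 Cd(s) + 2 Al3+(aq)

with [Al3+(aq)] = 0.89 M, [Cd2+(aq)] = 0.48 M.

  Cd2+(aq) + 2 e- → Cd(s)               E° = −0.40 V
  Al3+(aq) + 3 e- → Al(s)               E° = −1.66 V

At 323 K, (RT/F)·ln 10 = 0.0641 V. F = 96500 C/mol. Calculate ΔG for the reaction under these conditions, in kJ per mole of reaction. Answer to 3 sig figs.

With Cd²⁺/Cd reduced at the cathode, E°cell = −0.40 − (−1.66) = +1.26 V and n = 6.
The reaction quotient is [Al3+(aq)]^2 / [Cd2+(aq)]^3 = 7.16; by Nernst, E = +1.26 − (0.0641/6)(0.855) = +1.2509 V.
ΔG = −nFE = −(6)(96500)(+1.2509) J/mol = −724 kJ/mol.

−724 kJ/mol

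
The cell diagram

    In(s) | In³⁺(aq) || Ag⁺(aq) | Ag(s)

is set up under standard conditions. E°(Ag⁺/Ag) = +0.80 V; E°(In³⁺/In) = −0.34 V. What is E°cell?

+1.14 V

By convention the left-hand electrode in cell notation is the anode (oxidation) and the right-hand electrode is the cathode (reduction).
E°cell = E°(right) − E°(left) = +0.80 − (−0.34) = +1.14 V.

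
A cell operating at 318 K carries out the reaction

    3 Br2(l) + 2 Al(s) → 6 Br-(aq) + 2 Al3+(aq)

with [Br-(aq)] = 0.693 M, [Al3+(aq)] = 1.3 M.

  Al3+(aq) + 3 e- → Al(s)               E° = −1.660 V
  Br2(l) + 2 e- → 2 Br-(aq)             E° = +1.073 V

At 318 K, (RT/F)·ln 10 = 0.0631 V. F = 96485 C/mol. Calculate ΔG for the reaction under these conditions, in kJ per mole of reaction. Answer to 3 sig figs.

E°cell = +1.073 − (−1.660) = +2.733 V; the balanced reaction transfers n = 6 electrons.
The reaction quotient is [Br-(aq)]^6·[Al3+(aq)]^2 = 0.187; by Nernst, E = +2.733 − (0.0631/6)(−0.728) = +2.7407 V.
Finally ΔG = −nFE = −(6)(96485 C/mol)(+2.7407 V) = −1590 kJ/mol.

−1590 kJ/mol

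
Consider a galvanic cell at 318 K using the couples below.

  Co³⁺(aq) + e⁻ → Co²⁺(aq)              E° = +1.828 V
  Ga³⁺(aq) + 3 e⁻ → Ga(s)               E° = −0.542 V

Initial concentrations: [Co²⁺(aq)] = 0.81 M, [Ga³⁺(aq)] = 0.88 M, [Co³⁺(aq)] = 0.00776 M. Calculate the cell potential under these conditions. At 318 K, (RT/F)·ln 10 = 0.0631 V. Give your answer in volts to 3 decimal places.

+2.244 V

The Co³⁺/Co²⁺ couple has the more positive E°, so it is the cathode; Ga³⁺/Ga is the anode.
The standard potential is +1.828 − (−0.542) = +2.370 V and the balanced reaction transfers n = 3 electrons.
For the overall reaction 3 Co³⁺(aq) + Ga(s) → 3 Co²⁺(aq) + Ga³⁺(aq), Q = ([Co²⁺(aq)]^3·[Ga³⁺(aq)]) / [Co³⁺(aq)]^3 = 1×10^6, giving log Q = 6.000.
Applying E = E° − (RT ln10/nF)·log Q gives +2.370 − (0.0631/3)(6.000) = +2.244 V.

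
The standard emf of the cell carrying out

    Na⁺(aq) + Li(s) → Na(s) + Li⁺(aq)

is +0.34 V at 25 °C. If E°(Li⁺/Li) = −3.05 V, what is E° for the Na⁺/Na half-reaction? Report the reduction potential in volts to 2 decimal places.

−2.71 V

In the reaction as written the Na⁺/Na couple is reduced (cathode) and Li⁺/Li is oxidized (anode), so E°cell = E°(Na⁺/Na) − E°(Li⁺/Li).
E°(Na⁺/Na) = E°cell + E°(anode) = +0.34 + (−3.05) = −2.71 V.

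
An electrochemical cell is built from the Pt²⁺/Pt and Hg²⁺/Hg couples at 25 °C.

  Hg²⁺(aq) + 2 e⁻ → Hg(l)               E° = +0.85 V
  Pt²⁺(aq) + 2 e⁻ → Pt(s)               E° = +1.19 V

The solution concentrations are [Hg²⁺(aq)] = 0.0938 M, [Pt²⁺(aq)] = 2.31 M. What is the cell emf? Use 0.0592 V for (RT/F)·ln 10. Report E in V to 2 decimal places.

+0.38 V

The Pt²⁺/Pt couple has the more positive E°, so it is the cathode; Hg²⁺/Hg is the anode.
The standard potential is +1.19 − (+0.85) = +0.34 V and the balanced reaction transfers n = 2 electrons.
Balancing gives Pt²⁺(aq) + Hg(l) → Pt(s) + Hg²⁺(aq); hence Q = [Hg²⁺(aq)] / [Pt²⁺(aq)] = 0.0406 (log Q = −1.391).
Applying E = E° − (RT ln10/nF)·log Q gives +0.34 − (0.0592/2)(−1.391) = +0.38 V.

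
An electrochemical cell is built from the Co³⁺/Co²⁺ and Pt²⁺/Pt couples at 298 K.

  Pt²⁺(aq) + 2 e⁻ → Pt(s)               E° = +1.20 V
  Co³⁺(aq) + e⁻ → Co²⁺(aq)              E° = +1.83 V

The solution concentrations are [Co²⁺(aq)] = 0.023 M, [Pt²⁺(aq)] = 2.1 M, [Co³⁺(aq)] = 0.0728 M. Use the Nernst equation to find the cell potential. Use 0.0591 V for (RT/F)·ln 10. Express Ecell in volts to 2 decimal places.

Since E°(Co³⁺/Co²⁺) > E°(Pt²⁺/Pt), Co³⁺/Co²⁺ serves as the cathode.
The standard potential is +1.83 − (+1.20) = +0.63 V and the balanced reaction transfers n = 2 electrons.
The balanced reaction is 2 Co³⁺(aq) + Pt(s) → 2 Co²⁺(aq) + Pt²⁺(aq), so Q = ([Co²⁺(aq)]^2·[Pt²⁺(aq)]) / [Co³⁺(aq)]^2 = 0.21 and log Q = −0.679.
By the Nernst equation, E = +0.63 − (0.0591/2)·(−0.679) = +0.65 V.

+0.65 V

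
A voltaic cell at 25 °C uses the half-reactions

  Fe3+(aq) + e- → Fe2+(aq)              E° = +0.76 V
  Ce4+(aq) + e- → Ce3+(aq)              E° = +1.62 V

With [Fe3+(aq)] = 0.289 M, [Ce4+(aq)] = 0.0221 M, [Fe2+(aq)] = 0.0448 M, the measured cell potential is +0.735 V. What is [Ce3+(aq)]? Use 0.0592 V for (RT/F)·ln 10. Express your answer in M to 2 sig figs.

The Ce⁴⁺/Ce³⁺ couple has the larger reduction potential, so it is the cathode: E°cell = +1.62 − (+0.76) = +0.86 V and n = 1.
From the Nernst equation, log Q = n(E° − E)/0.0592 = 1·(+0.86 − (+0.735))/0.0592 = 2.111.
The balanced reaction is Ce4+(aq) + Fe2+(aq) → Ce3+(aq) + Fe3+(aq), so Q = ([Ce3+(aq)]·[Fe3+(aq)]) / ([Ce4+(aq)]·[Fe2+(aq)]).
Substituting the known concentrations and solving, log [Ce3+(aq)] = −0.354 and [Ce3+(aq)] = 0.44 M.

0.44 M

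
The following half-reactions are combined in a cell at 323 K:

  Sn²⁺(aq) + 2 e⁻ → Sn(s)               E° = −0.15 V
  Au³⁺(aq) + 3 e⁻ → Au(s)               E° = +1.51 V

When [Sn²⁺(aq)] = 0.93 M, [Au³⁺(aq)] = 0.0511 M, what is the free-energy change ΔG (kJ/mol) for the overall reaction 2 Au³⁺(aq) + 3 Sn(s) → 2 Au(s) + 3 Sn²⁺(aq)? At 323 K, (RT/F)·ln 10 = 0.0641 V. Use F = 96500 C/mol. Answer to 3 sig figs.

−946 kJ/mol

With Au³⁺/Au reduced at the cathode, E°cell = +1.51 − (−0.15) = +1.66 V and n = 6.
Here Q = [Sn²⁺(aq)]^3 / [Au³⁺(aq)]^2 = 308 (log Q = 2.489), giving E = +1.66 − (0.0641/6)·(2.489) = +1.6334 V.
Finally ΔG = −nFE = −(6)(96500 C/mol)(+1.6334 V) = −946 kJ/mol.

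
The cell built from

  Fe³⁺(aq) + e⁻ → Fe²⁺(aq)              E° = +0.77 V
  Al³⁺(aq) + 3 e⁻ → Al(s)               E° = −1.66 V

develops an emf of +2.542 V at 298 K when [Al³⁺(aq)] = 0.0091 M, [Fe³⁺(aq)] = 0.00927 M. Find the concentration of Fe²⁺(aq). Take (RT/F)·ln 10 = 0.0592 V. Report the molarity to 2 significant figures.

0.00057 M

Fe³⁺/Fe²⁺ is the cathode (higher E°); E°cell = +0.77 − (−1.66) = +2.43 V with n = 3.
Rearranging E = E° − (0.0592/n)·log Q gives log Q = 3(+2.43 − (+2.542))/0.0592 = −5.676.
For 3 Fe³⁺(aq) + Al(s) → 3 Fe²⁺(aq) + Al³⁺(aq), the reaction quotient is Q = ([Fe²⁺(aq)]^3·[Al³⁺(aq)]) / [Fe³⁺(aq)]^3.
Isolating [Fe²⁺(aq)] in Q = 10^{−5.676} yields log [Fe²⁺(aq)] = −3.245, i.e. 0.00057 M.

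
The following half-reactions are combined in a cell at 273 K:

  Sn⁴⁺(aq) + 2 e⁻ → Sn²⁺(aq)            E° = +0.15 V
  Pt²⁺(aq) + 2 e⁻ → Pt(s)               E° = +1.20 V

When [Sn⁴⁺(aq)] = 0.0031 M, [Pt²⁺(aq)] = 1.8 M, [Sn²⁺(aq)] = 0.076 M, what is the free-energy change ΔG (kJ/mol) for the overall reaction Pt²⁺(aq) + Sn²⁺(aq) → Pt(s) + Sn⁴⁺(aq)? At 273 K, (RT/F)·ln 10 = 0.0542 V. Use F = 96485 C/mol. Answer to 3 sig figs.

With Pt²⁺/Pt reduced at the cathode, E°cell = +1.20 − (+0.15) = +1.05 V and n = 2.
Q = [Sn⁴⁺(aq)] / ([Pt²⁺(aq)]·[Sn²⁺(aq)]) = 0.0227, so log Q = −1.645 and E = +1.05 − (0.0542/2)(−1.645) = +1.0946 V.
Then ΔG = −nFE = −2 × 96485 × +1.0946 J/mol = −211 kJ/mol.

−211 kJ/mol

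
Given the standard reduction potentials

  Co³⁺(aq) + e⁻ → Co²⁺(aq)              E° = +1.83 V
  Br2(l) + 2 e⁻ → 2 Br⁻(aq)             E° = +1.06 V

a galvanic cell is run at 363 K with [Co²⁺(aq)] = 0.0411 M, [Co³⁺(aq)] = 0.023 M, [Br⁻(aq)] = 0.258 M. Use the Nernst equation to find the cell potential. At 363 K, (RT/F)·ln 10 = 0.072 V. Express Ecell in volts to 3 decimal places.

+0.709 V

The Co³⁺/Co²⁺ couple has the more positive E°, so it is the cathode; Br₂/Br⁻ is the anode.
E°cell = +1.83 − (+1.06) = +0.77 V, with n = 2 electrons transferred.
The balanced reaction is 2 Co³⁺(aq) + 2 Br⁻(aq) → 2 Co²⁺(aq) + Br2(l), so Q = [Co²⁺(aq)]^2 / ([Co³⁺(aq)]^2·[Br⁻(aq)]^2) = 48 and log Q = 1.681.
E = E° − (0.072/n)·log Q = +0.77 − (0.072/2)(1.681) = +0.709 V.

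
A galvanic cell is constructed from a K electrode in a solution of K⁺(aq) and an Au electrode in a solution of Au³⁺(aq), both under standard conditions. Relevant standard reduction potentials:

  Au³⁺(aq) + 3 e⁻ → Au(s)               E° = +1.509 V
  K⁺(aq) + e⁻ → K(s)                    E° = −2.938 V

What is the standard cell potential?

+4.447 V

The Au³⁺/Au couple has the higher E°, so Au ion is reduced (cathode) and K is oxidized (anode).
E°cell = E°(cathode) − E°(anode) = +1.509 − (−2.938) = +4.447 V.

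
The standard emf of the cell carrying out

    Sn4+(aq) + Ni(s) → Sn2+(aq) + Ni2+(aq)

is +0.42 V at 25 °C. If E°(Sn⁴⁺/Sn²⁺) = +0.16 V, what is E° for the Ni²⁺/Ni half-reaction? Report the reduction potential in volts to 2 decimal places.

−0.26 V

In the reaction as written the Sn⁴⁺/Sn²⁺ couple is reduced (cathode) and Ni²⁺/Ni is oxidized (anode), so E°cell = E°(Sn⁴⁺/Sn²⁺) − E°(Ni²⁺/Ni).
E°(Ni²⁺/Ni) = E°(cathode) − E°cell = +0.16 − (+0.42) = −0.26 V.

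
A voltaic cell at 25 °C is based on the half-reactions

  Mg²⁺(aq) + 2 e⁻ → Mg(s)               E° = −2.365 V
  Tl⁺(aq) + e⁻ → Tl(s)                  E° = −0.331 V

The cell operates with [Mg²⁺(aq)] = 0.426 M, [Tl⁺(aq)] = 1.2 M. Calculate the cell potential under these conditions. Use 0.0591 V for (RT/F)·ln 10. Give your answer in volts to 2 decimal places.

+2.05 V

Since E°(Tl⁺/Tl) > E°(Mg²⁺/Mg), Tl⁺/Tl serves as the cathode.
E°cell = E°cat − E°an = −0.331 − (−2.365) = +2.034 V; n = 2.
The balanced reaction is 2 Tl⁺(aq) + Mg(s) → 2 Tl(s) + Mg²⁺(aq), so Q = [Mg²⁺(aq)] / [Tl⁺(aq)]^2 = 0.296 and log Q = −0.529.
By the Nernst equation, E = +2.034 − (0.0591/2)·(−0.529) = +2.05 V.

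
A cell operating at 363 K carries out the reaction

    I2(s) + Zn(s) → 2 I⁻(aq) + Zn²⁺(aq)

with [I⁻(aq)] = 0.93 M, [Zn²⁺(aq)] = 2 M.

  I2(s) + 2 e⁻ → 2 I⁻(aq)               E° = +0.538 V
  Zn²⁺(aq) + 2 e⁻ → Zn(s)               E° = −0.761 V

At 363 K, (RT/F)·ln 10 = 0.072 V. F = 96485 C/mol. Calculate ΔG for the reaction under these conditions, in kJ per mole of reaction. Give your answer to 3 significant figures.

−249 kJ/mol

With I₂/I⁻ reduced at the cathode, E°cell = +0.538 − (−0.761) = +1.299 V and n = 2.
Here Q = [I⁻(aq)]^2·[Zn²⁺(aq)] = 1.73 (log Q = 0.238), giving E = +1.299 − (0.072/2)·(0.238) = +1.2904 V.
ΔG = −nFE = −(2)(96485)(+1.2904) J/mol = −249 kJ/mol.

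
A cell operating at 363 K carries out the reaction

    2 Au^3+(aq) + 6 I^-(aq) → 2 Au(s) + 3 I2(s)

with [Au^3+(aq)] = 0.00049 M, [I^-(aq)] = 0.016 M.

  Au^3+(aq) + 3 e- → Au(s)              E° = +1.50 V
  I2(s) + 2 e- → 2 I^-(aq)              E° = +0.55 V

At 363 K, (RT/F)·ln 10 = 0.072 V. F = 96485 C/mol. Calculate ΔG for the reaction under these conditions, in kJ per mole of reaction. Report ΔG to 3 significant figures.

The standard cell potential is +1.50 − (+0.55) = +0.95 V, with n = 6 electrons in the balanced equation.
Q = 1 / ([Au^3+(aq)]^2·[I^-(aq)]^6) = 2.48×10^17, so log Q = 17.395 and E = +0.95 − (0.072/6)(17.395) = +0.7413 V.
Then ΔG = −nFE = −6 × 96485 × +0.7413 J/mol = −429 kJ/mol.

−429 kJ/mol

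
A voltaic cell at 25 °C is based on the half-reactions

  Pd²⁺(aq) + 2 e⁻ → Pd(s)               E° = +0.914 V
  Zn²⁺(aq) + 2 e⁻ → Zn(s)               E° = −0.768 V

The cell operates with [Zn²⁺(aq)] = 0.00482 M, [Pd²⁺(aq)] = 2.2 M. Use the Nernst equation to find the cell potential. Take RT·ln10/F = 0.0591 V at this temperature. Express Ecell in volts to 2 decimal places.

Pd²⁺/Pd is reduced (cathode, E° = +0.914 V) and Zn²⁺/Zn is oxidized (anode).
E°cell = E°cat − E°an = +0.914 − (−0.768) = +1.682 V; n = 2.
For the overall reaction Pd²⁺(aq) + Zn(s) → Pd(s) + Zn²⁺(aq), Q = [Zn²⁺(aq)] / [Pd²⁺(aq)] = 0.00219, giving log Q = −2.659.
Applying E = E° − (RT ln10/nF)·log Q gives +1.682 − (0.0591/2)(−2.659) = +1.76 V.

+1.76 V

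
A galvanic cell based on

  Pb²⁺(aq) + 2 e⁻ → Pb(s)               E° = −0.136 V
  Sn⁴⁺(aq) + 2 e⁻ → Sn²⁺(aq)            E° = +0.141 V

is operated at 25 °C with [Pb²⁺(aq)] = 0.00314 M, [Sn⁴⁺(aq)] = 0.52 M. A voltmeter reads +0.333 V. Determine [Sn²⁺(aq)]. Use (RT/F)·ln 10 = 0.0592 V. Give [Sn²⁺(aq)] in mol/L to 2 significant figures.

With Sn⁴⁺/Sn²⁺ at the cathode and Pb²⁺/Pb at the anode, E°cell = +0.141 − (−0.136) = +0.277 V (n = 2).
Rearranging E = E° − (0.0592/n)·log Q gives log Q = 2(+0.277 − (+0.333))/0.0592 = −1.892.
Balancing electrons gives Sn⁴⁺(aq) + Pb(s) → Sn²⁺(aq) + Pb²⁺(aq); thus Q = ([Sn²⁺(aq)]·[Pb²⁺(aq)]) / [Sn⁴⁺(aq)].
Solving for the unknown gives log [Sn²⁺(aq)] = 0.327, so [Sn²⁺(aq)] ≈ 2.1 M.

2.1 M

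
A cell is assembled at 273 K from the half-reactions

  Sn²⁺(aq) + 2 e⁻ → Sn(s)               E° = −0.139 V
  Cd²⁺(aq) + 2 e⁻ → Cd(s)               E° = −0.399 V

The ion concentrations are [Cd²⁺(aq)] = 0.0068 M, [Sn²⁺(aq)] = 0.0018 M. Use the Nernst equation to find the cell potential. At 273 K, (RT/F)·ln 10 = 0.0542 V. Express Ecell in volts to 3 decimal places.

Since E°(Sn²⁺/Sn) > E°(Cd²⁺/Cd), Sn²⁺/Sn serves as the cathode.
The standard potential is −0.139 − (−0.399) = +0.260 V and the balanced reaction transfers n = 2 electrons.
The balanced reaction is Sn²⁺(aq) + Cd(s) → Sn(s) + Cd²⁺(aq), so Q = [Cd²⁺(aq)] / [Sn²⁺(aq)] = 3.78 and log Q = 0.577.
E = E° − (0.0542/n)·log Q = +0.260 − (0.0542/2)(0.577) = +0.244 V.

+0.244 V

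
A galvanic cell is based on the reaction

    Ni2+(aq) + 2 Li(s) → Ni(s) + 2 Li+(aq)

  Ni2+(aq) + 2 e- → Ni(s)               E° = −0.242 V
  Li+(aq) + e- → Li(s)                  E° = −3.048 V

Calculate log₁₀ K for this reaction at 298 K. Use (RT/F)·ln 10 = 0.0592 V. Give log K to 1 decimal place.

The Ni²⁺/Ni couple is reduced (cathode); E°cell = −0.242 − (−3.048) = +2.806 V with n = 2.
At equilibrium E = 0, so log K = nE°cell / 0.0592 = (2)(+2.806) / 0.0592 = 94.8.

log K = 94.8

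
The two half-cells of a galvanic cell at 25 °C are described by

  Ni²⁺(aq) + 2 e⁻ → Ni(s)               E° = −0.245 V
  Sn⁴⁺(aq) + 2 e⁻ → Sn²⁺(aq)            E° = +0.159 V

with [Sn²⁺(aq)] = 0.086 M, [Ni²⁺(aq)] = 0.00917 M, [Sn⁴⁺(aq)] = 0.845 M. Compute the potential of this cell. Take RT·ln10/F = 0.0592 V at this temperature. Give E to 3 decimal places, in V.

+0.494 V

The Sn⁴⁺/Sn²⁺ couple has the more positive E°, so it is the cathode; Ni²⁺/Ni is the anode.
The standard potential is +0.159 − (−0.245) = +0.404 V and the balanced reaction transfers n = 2 electrons.
For the overall reaction Sn⁴⁺(aq) + Ni(s) → Sn²⁺(aq) + Ni²⁺(aq), Q = ([Sn²⁺(aq)]·[Ni²⁺(aq)]) / [Sn⁴⁺(aq)] = 0.000933, giving log Q = −3.030.
By the Nernst equation, E = +0.404 − (0.0592/2)·(−3.030) = +0.494 V.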